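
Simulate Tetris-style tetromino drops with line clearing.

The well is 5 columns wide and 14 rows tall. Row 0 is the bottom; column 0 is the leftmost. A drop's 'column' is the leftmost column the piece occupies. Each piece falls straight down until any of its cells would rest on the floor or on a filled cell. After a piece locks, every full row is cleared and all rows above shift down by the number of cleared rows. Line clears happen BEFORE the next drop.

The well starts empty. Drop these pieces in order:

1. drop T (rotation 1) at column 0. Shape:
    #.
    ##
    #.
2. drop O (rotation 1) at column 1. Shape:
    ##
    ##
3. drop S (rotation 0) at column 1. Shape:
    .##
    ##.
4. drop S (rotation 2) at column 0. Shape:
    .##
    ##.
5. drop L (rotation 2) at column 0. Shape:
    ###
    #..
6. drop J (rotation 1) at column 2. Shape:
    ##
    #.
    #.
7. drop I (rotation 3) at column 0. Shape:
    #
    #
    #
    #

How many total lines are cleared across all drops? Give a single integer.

Drop 1: T rot1 at col 0 lands with bottom-row=0; cleared 0 line(s) (total 0); column heights now [3 2 0 0 0], max=3
Drop 2: O rot1 at col 1 lands with bottom-row=2; cleared 0 line(s) (total 0); column heights now [3 4 4 0 0], max=4
Drop 3: S rot0 at col 1 lands with bottom-row=4; cleared 0 line(s) (total 0); column heights now [3 5 6 6 0], max=6
Drop 4: S rot2 at col 0 lands with bottom-row=5; cleared 0 line(s) (total 0); column heights now [6 7 7 6 0], max=7
Drop 5: L rot2 at col 0 lands with bottom-row=6; cleared 0 line(s) (total 0); column heights now [8 8 8 6 0], max=8
Drop 6: J rot1 at col 2 lands with bottom-row=8; cleared 0 line(s) (total 0); column heights now [8 8 11 11 0], max=11
Drop 7: I rot3 at col 0 lands with bottom-row=8; cleared 0 line(s) (total 0); column heights now [12 8 11 11 0], max=12

Answer: 0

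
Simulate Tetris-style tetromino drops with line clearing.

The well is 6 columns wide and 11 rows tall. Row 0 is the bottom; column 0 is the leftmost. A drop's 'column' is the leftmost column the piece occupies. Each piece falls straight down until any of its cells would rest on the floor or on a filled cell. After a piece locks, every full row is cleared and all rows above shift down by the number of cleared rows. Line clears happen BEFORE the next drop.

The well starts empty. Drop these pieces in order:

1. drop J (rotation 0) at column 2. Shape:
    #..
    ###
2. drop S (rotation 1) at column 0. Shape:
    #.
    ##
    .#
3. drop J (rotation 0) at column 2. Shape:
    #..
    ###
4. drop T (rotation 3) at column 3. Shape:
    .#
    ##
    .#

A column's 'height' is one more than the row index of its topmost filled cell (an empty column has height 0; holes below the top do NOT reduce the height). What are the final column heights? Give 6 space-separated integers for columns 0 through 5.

Drop 1: J rot0 at col 2 lands with bottom-row=0; cleared 0 line(s) (total 0); column heights now [0 0 2 1 1 0], max=2
Drop 2: S rot1 at col 0 lands with bottom-row=0; cleared 0 line(s) (total 0); column heights now [3 2 2 1 1 0], max=3
Drop 3: J rot0 at col 2 lands with bottom-row=2; cleared 0 line(s) (total 0); column heights now [3 2 4 3 3 0], max=4
Drop 4: T rot3 at col 3 lands with bottom-row=3; cleared 0 line(s) (total 0); column heights now [3 2 4 5 6 0], max=6

Answer: 3 2 4 5 6 0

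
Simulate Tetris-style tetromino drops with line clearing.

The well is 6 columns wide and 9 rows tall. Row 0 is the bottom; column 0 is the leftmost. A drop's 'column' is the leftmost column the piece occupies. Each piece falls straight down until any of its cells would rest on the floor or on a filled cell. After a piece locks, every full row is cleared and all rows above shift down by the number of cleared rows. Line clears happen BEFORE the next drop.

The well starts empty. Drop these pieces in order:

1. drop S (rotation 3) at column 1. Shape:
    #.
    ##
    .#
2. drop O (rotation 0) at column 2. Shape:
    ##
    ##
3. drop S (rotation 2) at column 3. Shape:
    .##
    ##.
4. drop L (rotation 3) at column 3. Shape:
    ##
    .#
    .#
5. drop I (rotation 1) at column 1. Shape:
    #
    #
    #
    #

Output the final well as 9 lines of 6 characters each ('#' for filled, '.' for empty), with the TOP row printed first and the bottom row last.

Drop 1: S rot3 at col 1 lands with bottom-row=0; cleared 0 line(s) (total 0); column heights now [0 3 2 0 0 0], max=3
Drop 2: O rot0 at col 2 lands with bottom-row=2; cleared 0 line(s) (total 0); column heights now [0 3 4 4 0 0], max=4
Drop 3: S rot2 at col 3 lands with bottom-row=4; cleared 0 line(s) (total 0); column heights now [0 3 4 5 6 6], max=6
Drop 4: L rot3 at col 3 lands with bottom-row=6; cleared 0 line(s) (total 0); column heights now [0 3 4 9 9 6], max=9
Drop 5: I rot1 at col 1 lands with bottom-row=3; cleared 0 line(s) (total 0); column heights now [0 7 4 9 9 6], max=9

Answer: ...##.
....#.
.#..#.
.#..##
.#.##.
.###..
.###..
.##...
..#...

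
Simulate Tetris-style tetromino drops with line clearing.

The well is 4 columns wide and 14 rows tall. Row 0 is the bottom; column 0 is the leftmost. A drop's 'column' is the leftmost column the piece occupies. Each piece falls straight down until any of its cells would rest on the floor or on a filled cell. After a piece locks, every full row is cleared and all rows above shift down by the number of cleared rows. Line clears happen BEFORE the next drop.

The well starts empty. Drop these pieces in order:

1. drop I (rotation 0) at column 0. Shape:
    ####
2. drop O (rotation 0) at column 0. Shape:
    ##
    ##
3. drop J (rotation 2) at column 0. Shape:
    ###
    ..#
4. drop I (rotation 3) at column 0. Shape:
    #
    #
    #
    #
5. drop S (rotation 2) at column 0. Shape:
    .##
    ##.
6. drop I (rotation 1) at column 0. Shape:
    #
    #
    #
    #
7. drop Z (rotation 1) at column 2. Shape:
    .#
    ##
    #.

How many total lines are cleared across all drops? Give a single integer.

Answer: 1

Derivation:
Drop 1: I rot0 at col 0 lands with bottom-row=0; cleared 1 line(s) (total 1); column heights now [0 0 0 0], max=0
Drop 2: O rot0 at col 0 lands with bottom-row=0; cleared 0 line(s) (total 1); column heights now [2 2 0 0], max=2
Drop 3: J rot2 at col 0 lands with bottom-row=1; cleared 0 line(s) (total 1); column heights now [3 3 3 0], max=3
Drop 4: I rot3 at col 0 lands with bottom-row=3; cleared 0 line(s) (total 1); column heights now [7 3 3 0], max=7
Drop 5: S rot2 at col 0 lands with bottom-row=7; cleared 0 line(s) (total 1); column heights now [8 9 9 0], max=9
Drop 6: I rot1 at col 0 lands with bottom-row=8; cleared 0 line(s) (total 1); column heights now [12 9 9 0], max=12
Drop 7: Z rot1 at col 2 lands with bottom-row=9; cleared 0 line(s) (total 1); column heights now [12 9 11 12], max=12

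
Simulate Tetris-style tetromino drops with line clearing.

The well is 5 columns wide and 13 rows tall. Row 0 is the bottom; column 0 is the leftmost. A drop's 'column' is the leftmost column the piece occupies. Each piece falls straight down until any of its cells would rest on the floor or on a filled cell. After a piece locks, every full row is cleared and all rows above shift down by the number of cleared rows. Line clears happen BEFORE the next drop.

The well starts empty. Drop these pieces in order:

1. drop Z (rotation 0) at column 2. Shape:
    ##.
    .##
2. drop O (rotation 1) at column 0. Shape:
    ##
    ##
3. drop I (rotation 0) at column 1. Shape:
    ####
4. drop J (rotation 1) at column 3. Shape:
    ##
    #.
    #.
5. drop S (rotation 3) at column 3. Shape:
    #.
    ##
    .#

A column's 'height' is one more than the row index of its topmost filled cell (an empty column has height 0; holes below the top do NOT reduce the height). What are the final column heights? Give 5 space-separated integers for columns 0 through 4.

Answer: 2 3 3 9 8

Derivation:
Drop 1: Z rot0 at col 2 lands with bottom-row=0; cleared 0 line(s) (total 0); column heights now [0 0 2 2 1], max=2
Drop 2: O rot1 at col 0 lands with bottom-row=0; cleared 0 line(s) (total 0); column heights now [2 2 2 2 1], max=2
Drop 3: I rot0 at col 1 lands with bottom-row=2; cleared 0 line(s) (total 0); column heights now [2 3 3 3 3], max=3
Drop 4: J rot1 at col 3 lands with bottom-row=3; cleared 0 line(s) (total 0); column heights now [2 3 3 6 6], max=6
Drop 5: S rot3 at col 3 lands with bottom-row=6; cleared 0 line(s) (total 0); column heights now [2 3 3 9 8], max=9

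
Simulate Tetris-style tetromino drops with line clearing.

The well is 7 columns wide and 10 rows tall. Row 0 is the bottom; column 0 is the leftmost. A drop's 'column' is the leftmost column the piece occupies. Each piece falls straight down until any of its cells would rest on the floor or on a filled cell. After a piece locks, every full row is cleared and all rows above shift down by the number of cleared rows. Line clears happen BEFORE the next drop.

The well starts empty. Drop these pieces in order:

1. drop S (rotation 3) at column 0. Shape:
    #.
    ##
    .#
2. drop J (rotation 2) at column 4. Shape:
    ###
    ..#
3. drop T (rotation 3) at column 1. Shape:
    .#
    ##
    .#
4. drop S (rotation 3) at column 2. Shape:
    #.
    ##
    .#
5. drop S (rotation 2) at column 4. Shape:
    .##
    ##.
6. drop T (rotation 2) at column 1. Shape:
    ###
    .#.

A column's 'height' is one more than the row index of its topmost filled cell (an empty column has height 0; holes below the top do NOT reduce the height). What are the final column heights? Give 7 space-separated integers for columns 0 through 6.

Drop 1: S rot3 at col 0 lands with bottom-row=0; cleared 0 line(s) (total 0); column heights now [3 2 0 0 0 0 0], max=3
Drop 2: J rot2 at col 4 lands with bottom-row=0; cleared 0 line(s) (total 0); column heights now [3 2 0 0 2 2 2], max=3
Drop 3: T rot3 at col 1 lands with bottom-row=1; cleared 0 line(s) (total 0); column heights now [3 3 4 0 2 2 2], max=4
Drop 4: S rot3 at col 2 lands with bottom-row=3; cleared 0 line(s) (total 0); column heights now [3 3 6 5 2 2 2], max=6
Drop 5: S rot2 at col 4 lands with bottom-row=2; cleared 0 line(s) (total 0); column heights now [3 3 6 5 3 4 4], max=6
Drop 6: T rot2 at col 1 lands with bottom-row=6; cleared 0 line(s) (total 0); column heights now [3 8 8 8 3 4 4], max=8

Answer: 3 8 8 8 3 4 4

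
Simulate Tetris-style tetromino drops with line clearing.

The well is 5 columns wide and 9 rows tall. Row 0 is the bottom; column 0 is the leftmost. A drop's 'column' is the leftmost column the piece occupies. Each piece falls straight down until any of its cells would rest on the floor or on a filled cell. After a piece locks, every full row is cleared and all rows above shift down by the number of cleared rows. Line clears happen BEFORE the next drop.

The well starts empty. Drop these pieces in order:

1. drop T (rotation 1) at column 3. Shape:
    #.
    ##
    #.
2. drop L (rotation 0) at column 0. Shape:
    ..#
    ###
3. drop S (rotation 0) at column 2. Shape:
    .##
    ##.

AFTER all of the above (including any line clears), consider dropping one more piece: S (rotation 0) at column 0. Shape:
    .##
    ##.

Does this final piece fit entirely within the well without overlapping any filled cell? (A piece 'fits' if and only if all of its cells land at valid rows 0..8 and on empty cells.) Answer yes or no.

Drop 1: T rot1 at col 3 lands with bottom-row=0; cleared 0 line(s) (total 0); column heights now [0 0 0 3 2], max=3
Drop 2: L rot0 at col 0 lands with bottom-row=0; cleared 0 line(s) (total 0); column heights now [1 1 2 3 2], max=3
Drop 3: S rot0 at col 2 lands with bottom-row=3; cleared 0 line(s) (total 0); column heights now [1 1 4 5 5], max=5
Test piece S rot0 at col 0 (width 3): heights before test = [1 1 4 5 5]; fits = True

Answer: yes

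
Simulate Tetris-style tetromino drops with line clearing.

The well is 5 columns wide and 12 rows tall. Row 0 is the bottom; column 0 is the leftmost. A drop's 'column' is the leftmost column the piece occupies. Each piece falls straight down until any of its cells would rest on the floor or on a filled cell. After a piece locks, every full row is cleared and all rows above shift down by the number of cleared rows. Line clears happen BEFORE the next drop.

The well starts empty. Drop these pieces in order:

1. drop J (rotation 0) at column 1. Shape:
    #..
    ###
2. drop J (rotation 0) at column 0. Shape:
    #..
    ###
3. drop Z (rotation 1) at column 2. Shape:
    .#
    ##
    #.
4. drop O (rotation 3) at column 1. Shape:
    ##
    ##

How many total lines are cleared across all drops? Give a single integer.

Answer: 0

Derivation:
Drop 1: J rot0 at col 1 lands with bottom-row=0; cleared 0 line(s) (total 0); column heights now [0 2 1 1 0], max=2
Drop 2: J rot0 at col 0 lands with bottom-row=2; cleared 0 line(s) (total 0); column heights now [4 3 3 1 0], max=4
Drop 3: Z rot1 at col 2 lands with bottom-row=3; cleared 0 line(s) (total 0); column heights now [4 3 5 6 0], max=6
Drop 4: O rot3 at col 1 lands with bottom-row=5; cleared 0 line(s) (total 0); column heights now [4 7 7 6 0], max=7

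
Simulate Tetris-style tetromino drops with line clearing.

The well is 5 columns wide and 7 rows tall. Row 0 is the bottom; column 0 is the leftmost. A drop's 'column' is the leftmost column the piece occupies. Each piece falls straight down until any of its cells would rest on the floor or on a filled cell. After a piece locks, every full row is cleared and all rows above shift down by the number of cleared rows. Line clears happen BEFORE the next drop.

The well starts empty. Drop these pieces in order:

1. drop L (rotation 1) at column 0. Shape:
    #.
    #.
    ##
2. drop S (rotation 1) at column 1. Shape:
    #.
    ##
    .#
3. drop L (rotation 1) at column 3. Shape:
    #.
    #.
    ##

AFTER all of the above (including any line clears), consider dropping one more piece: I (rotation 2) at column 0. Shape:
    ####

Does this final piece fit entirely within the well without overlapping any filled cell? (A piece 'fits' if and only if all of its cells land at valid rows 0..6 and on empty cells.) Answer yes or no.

Answer: yes

Derivation:
Drop 1: L rot1 at col 0 lands with bottom-row=0; cleared 0 line(s) (total 0); column heights now [3 1 0 0 0], max=3
Drop 2: S rot1 at col 1 lands with bottom-row=0; cleared 0 line(s) (total 0); column heights now [3 3 2 0 0], max=3
Drop 3: L rot1 at col 3 lands with bottom-row=0; cleared 1 line(s) (total 1); column heights now [2 2 1 2 0], max=2
Test piece I rot2 at col 0 (width 4): heights before test = [2 2 1 2 0]; fits = True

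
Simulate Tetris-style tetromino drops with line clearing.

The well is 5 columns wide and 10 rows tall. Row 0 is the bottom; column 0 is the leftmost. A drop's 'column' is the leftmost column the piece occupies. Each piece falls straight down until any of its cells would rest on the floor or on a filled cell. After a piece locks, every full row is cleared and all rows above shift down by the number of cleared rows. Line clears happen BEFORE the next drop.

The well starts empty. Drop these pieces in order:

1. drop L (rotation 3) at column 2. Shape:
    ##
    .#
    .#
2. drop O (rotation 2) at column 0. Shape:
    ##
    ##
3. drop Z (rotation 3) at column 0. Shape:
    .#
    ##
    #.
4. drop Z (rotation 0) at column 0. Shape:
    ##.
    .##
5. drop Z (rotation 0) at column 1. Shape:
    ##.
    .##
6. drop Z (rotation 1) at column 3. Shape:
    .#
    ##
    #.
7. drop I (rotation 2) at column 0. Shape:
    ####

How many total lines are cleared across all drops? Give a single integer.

Answer: 1

Derivation:
Drop 1: L rot3 at col 2 lands with bottom-row=0; cleared 0 line(s) (total 0); column heights now [0 0 3 3 0], max=3
Drop 2: O rot2 at col 0 lands with bottom-row=0; cleared 0 line(s) (total 0); column heights now [2 2 3 3 0], max=3
Drop 3: Z rot3 at col 0 lands with bottom-row=2; cleared 0 line(s) (total 0); column heights now [4 5 3 3 0], max=5
Drop 4: Z rot0 at col 0 lands with bottom-row=5; cleared 0 line(s) (total 0); column heights now [7 7 6 3 0], max=7
Drop 5: Z rot0 at col 1 lands with bottom-row=6; cleared 0 line(s) (total 0); column heights now [7 8 8 7 0], max=8
Drop 6: Z rot1 at col 3 lands with bottom-row=7; cleared 0 line(s) (total 0); column heights now [7 8 8 9 10], max=10
Drop 7: I rot2 at col 0 lands with bottom-row=9; cleared 1 line(s) (total 1); column heights now [7 8 8 9 9], max=9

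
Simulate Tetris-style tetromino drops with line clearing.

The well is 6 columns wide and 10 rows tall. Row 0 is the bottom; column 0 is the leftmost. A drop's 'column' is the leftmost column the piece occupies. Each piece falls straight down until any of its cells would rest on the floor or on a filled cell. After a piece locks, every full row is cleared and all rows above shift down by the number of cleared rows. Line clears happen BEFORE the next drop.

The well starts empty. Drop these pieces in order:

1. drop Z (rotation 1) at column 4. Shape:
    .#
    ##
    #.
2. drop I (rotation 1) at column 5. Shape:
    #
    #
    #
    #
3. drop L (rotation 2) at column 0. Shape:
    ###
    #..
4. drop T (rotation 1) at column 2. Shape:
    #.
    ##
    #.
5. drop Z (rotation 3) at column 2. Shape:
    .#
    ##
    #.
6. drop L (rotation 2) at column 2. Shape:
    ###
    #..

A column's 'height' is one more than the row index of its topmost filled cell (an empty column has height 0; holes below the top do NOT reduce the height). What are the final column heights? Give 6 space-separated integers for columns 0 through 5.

Drop 1: Z rot1 at col 4 lands with bottom-row=0; cleared 0 line(s) (total 0); column heights now [0 0 0 0 2 3], max=3
Drop 2: I rot1 at col 5 lands with bottom-row=3; cleared 0 line(s) (total 0); column heights now [0 0 0 0 2 7], max=7
Drop 3: L rot2 at col 0 lands with bottom-row=0; cleared 0 line(s) (total 0); column heights now [2 2 2 0 2 7], max=7
Drop 4: T rot1 at col 2 lands with bottom-row=2; cleared 0 line(s) (total 0); column heights now [2 2 5 4 2 7], max=7
Drop 5: Z rot3 at col 2 lands with bottom-row=5; cleared 0 line(s) (total 0); column heights now [2 2 7 8 2 7], max=8
Drop 6: L rot2 at col 2 lands with bottom-row=7; cleared 0 line(s) (total 0); column heights now [2 2 9 9 9 7], max=9

Answer: 2 2 9 9 9 7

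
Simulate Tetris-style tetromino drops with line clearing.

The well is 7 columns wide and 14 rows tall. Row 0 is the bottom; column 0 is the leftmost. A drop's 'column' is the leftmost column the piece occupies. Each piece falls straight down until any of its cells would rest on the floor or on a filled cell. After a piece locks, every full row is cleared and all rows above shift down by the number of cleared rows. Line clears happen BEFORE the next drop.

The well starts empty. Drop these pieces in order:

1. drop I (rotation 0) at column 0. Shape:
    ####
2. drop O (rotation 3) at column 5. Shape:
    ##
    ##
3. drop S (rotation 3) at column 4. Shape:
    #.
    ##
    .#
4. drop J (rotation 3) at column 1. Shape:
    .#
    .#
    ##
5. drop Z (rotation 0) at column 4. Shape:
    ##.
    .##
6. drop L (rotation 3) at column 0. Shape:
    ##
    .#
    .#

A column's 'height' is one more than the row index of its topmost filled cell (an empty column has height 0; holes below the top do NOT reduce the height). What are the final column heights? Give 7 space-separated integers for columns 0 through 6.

Answer: 5 5 4 1 6 6 5

Derivation:
Drop 1: I rot0 at col 0 lands with bottom-row=0; cleared 0 line(s) (total 0); column heights now [1 1 1 1 0 0 0], max=1
Drop 2: O rot3 at col 5 lands with bottom-row=0; cleared 0 line(s) (total 0); column heights now [1 1 1 1 0 2 2], max=2
Drop 3: S rot3 at col 4 lands with bottom-row=2; cleared 0 line(s) (total 0); column heights now [1 1 1 1 5 4 2], max=5
Drop 4: J rot3 at col 1 lands with bottom-row=1; cleared 0 line(s) (total 0); column heights now [1 2 4 1 5 4 2], max=5
Drop 5: Z rot0 at col 4 lands with bottom-row=4; cleared 0 line(s) (total 0); column heights now [1 2 4 1 6 6 5], max=6
Drop 6: L rot3 at col 0 lands with bottom-row=2; cleared 0 line(s) (total 0); column heights now [5 5 4 1 6 6 5], max=6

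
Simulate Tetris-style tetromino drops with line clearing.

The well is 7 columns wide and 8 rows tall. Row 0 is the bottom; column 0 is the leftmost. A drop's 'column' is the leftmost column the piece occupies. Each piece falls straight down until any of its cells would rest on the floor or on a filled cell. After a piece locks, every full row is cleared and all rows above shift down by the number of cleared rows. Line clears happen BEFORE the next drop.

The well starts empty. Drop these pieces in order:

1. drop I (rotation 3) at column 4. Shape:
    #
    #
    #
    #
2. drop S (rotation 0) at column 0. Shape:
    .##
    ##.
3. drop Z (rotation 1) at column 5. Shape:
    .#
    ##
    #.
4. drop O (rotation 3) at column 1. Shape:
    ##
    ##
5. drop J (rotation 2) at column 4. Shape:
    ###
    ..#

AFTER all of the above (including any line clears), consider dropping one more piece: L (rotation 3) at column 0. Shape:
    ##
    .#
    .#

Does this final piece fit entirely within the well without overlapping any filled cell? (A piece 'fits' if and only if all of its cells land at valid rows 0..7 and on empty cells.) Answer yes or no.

Answer: yes

Derivation:
Drop 1: I rot3 at col 4 lands with bottom-row=0; cleared 0 line(s) (total 0); column heights now [0 0 0 0 4 0 0], max=4
Drop 2: S rot0 at col 0 lands with bottom-row=0; cleared 0 line(s) (total 0); column heights now [1 2 2 0 4 0 0], max=4
Drop 3: Z rot1 at col 5 lands with bottom-row=0; cleared 0 line(s) (total 0); column heights now [1 2 2 0 4 2 3], max=4
Drop 4: O rot3 at col 1 lands with bottom-row=2; cleared 0 line(s) (total 0); column heights now [1 4 4 0 4 2 3], max=4
Drop 5: J rot2 at col 4 lands with bottom-row=3; cleared 0 line(s) (total 0); column heights now [1 4 4 0 5 5 5], max=5
Test piece L rot3 at col 0 (width 2): heights before test = [1 4 4 0 5 5 5]; fits = True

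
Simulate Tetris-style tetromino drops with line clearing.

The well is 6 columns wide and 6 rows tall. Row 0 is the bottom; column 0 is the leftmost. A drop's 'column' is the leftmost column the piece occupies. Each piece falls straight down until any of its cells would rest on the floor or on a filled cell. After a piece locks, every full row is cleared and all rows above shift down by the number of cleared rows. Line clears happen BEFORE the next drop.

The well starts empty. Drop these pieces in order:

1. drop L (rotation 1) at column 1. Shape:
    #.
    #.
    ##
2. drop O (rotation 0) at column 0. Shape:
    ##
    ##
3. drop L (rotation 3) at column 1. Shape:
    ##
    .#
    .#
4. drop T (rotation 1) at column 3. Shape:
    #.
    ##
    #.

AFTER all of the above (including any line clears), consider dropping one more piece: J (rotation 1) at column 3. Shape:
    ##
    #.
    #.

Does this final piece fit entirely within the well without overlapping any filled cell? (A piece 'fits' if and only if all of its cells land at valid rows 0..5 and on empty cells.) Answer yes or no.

Answer: yes

Derivation:
Drop 1: L rot1 at col 1 lands with bottom-row=0; cleared 0 line(s) (total 0); column heights now [0 3 1 0 0 0], max=3
Drop 2: O rot0 at col 0 lands with bottom-row=3; cleared 0 line(s) (total 0); column heights now [5 5 1 0 0 0], max=5
Drop 3: L rot3 at col 1 lands with bottom-row=3; cleared 0 line(s) (total 0); column heights now [5 6 6 0 0 0], max=6
Drop 4: T rot1 at col 3 lands with bottom-row=0; cleared 0 line(s) (total 0); column heights now [5 6 6 3 2 0], max=6
Test piece J rot1 at col 3 (width 2): heights before test = [5 6 6 3 2 0]; fits = True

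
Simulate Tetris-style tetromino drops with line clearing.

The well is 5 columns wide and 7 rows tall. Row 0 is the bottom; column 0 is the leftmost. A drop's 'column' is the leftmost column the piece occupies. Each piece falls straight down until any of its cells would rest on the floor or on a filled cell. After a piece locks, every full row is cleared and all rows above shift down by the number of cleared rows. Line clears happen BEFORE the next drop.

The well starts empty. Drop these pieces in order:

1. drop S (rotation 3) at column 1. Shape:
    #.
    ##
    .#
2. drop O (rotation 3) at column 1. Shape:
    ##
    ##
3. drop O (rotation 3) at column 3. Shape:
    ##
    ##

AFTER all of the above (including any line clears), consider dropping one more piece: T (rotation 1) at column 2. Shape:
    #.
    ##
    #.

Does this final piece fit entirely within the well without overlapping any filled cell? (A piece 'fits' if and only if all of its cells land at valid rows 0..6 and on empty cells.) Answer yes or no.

Answer: no

Derivation:
Drop 1: S rot3 at col 1 lands with bottom-row=0; cleared 0 line(s) (total 0); column heights now [0 3 2 0 0], max=3
Drop 2: O rot3 at col 1 lands with bottom-row=3; cleared 0 line(s) (total 0); column heights now [0 5 5 0 0], max=5
Drop 3: O rot3 at col 3 lands with bottom-row=0; cleared 0 line(s) (total 0); column heights now [0 5 5 2 2], max=5
Test piece T rot1 at col 2 (width 2): heights before test = [0 5 5 2 2]; fits = False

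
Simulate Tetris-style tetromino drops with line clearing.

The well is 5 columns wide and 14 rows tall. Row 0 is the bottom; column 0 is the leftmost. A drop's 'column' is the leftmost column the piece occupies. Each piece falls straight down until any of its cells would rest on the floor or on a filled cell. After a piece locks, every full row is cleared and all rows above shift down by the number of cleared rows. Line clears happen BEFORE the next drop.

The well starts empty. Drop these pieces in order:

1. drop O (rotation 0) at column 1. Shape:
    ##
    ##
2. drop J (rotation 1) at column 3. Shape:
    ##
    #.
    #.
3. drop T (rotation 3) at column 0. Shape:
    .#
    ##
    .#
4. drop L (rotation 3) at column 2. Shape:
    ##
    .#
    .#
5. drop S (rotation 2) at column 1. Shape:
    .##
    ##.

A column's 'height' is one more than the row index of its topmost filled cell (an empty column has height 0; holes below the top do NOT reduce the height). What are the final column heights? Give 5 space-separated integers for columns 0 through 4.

Answer: 4 7 8 8 3

Derivation:
Drop 1: O rot0 at col 1 lands with bottom-row=0; cleared 0 line(s) (total 0); column heights now [0 2 2 0 0], max=2
Drop 2: J rot1 at col 3 lands with bottom-row=0; cleared 0 line(s) (total 0); column heights now [0 2 2 3 3], max=3
Drop 3: T rot3 at col 0 lands with bottom-row=2; cleared 0 line(s) (total 0); column heights now [4 5 2 3 3], max=5
Drop 4: L rot3 at col 2 lands with bottom-row=3; cleared 0 line(s) (total 0); column heights now [4 5 6 6 3], max=6
Drop 5: S rot2 at col 1 lands with bottom-row=6; cleared 0 line(s) (total 0); column heights now [4 7 8 8 3], max=8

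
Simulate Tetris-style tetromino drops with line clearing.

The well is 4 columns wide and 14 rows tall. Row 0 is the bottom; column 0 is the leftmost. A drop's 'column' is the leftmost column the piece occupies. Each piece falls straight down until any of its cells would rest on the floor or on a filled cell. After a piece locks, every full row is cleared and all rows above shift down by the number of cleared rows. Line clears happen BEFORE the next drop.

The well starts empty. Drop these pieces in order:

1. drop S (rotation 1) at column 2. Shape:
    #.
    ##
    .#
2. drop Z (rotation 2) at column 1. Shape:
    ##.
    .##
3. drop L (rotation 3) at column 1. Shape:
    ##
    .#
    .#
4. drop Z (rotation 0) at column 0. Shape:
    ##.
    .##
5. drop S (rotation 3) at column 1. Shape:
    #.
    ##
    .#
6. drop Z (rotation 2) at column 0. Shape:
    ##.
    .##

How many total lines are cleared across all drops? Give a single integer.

Answer: 0

Derivation:
Drop 1: S rot1 at col 2 lands with bottom-row=0; cleared 0 line(s) (total 0); column heights now [0 0 3 2], max=3
Drop 2: Z rot2 at col 1 lands with bottom-row=3; cleared 0 line(s) (total 0); column heights now [0 5 5 4], max=5
Drop 3: L rot3 at col 1 lands with bottom-row=5; cleared 0 line(s) (total 0); column heights now [0 8 8 4], max=8
Drop 4: Z rot0 at col 0 lands with bottom-row=8; cleared 0 line(s) (total 0); column heights now [10 10 9 4], max=10
Drop 5: S rot3 at col 1 lands with bottom-row=9; cleared 0 line(s) (total 0); column heights now [10 12 11 4], max=12
Drop 6: Z rot2 at col 0 lands with bottom-row=12; cleared 0 line(s) (total 0); column heights now [14 14 13 4], max=14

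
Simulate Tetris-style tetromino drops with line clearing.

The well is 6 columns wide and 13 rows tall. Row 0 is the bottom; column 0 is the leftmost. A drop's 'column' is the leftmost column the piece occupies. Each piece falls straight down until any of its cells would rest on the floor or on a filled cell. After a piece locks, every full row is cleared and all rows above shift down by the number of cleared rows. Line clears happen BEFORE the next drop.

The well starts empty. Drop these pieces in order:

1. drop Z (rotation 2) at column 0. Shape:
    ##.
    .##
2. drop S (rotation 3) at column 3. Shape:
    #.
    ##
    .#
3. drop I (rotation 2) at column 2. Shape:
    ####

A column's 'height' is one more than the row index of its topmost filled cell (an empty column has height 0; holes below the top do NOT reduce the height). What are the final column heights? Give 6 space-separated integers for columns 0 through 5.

Drop 1: Z rot2 at col 0 lands with bottom-row=0; cleared 0 line(s) (total 0); column heights now [2 2 1 0 0 0], max=2
Drop 2: S rot3 at col 3 lands with bottom-row=0; cleared 0 line(s) (total 0); column heights now [2 2 1 3 2 0], max=3
Drop 3: I rot2 at col 2 lands with bottom-row=3; cleared 0 line(s) (total 0); column heights now [2 2 4 4 4 4], max=4

Answer: 2 2 4 4 4 4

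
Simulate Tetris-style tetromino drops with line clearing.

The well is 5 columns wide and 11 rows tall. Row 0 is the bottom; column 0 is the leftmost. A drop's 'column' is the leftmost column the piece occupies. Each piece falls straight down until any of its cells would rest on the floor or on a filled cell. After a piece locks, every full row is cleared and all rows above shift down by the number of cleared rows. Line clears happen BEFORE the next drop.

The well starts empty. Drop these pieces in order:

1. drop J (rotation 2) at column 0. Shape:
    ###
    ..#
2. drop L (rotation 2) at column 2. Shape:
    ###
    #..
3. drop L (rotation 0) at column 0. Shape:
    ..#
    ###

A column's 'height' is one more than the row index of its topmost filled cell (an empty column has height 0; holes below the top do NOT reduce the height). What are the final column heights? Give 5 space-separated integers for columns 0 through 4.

Drop 1: J rot2 at col 0 lands with bottom-row=0; cleared 0 line(s) (total 0); column heights now [2 2 2 0 0], max=2
Drop 2: L rot2 at col 2 lands with bottom-row=2; cleared 0 line(s) (total 0); column heights now [2 2 4 4 4], max=4
Drop 3: L rot0 at col 0 lands with bottom-row=4; cleared 0 line(s) (total 0); column heights now [5 5 6 4 4], max=6

Answer: 5 5 6 4 4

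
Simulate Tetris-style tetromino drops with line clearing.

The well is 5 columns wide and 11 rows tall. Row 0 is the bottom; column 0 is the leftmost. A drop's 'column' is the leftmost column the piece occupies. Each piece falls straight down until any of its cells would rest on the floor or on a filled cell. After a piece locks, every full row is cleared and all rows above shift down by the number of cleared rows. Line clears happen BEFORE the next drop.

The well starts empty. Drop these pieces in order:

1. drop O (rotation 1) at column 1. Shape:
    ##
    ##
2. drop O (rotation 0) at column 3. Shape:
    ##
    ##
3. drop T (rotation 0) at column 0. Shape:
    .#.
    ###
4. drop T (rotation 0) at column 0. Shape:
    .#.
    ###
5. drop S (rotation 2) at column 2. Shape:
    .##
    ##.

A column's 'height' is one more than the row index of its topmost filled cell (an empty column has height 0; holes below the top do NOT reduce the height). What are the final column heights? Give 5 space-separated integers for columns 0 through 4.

Drop 1: O rot1 at col 1 lands with bottom-row=0; cleared 0 line(s) (total 0); column heights now [0 2 2 0 0], max=2
Drop 2: O rot0 at col 3 lands with bottom-row=0; cleared 0 line(s) (total 0); column heights now [0 2 2 2 2], max=2
Drop 3: T rot0 at col 0 lands with bottom-row=2; cleared 0 line(s) (total 0); column heights now [3 4 3 2 2], max=4
Drop 4: T rot0 at col 0 lands with bottom-row=4; cleared 0 line(s) (total 0); column heights now [5 6 5 2 2], max=6
Drop 5: S rot2 at col 2 lands with bottom-row=5; cleared 0 line(s) (total 0); column heights now [5 6 6 7 7], max=7

Answer: 5 6 6 7 7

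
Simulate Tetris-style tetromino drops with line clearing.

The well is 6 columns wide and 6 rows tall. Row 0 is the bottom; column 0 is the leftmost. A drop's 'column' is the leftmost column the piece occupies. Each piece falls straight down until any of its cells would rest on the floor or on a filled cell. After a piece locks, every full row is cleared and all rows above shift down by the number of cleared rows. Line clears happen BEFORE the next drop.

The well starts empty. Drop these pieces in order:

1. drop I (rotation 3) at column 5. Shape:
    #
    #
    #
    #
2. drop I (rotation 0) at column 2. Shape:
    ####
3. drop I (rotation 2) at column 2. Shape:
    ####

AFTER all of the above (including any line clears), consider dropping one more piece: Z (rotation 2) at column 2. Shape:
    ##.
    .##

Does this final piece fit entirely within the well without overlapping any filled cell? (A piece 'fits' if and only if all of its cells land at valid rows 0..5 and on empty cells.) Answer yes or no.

Drop 1: I rot3 at col 5 lands with bottom-row=0; cleared 0 line(s) (total 0); column heights now [0 0 0 0 0 4], max=4
Drop 2: I rot0 at col 2 lands with bottom-row=4; cleared 0 line(s) (total 0); column heights now [0 0 5 5 5 5], max=5
Drop 3: I rot2 at col 2 lands with bottom-row=5; cleared 0 line(s) (total 0); column heights now [0 0 6 6 6 6], max=6
Test piece Z rot2 at col 2 (width 3): heights before test = [0 0 6 6 6 6]; fits = False

Answer: no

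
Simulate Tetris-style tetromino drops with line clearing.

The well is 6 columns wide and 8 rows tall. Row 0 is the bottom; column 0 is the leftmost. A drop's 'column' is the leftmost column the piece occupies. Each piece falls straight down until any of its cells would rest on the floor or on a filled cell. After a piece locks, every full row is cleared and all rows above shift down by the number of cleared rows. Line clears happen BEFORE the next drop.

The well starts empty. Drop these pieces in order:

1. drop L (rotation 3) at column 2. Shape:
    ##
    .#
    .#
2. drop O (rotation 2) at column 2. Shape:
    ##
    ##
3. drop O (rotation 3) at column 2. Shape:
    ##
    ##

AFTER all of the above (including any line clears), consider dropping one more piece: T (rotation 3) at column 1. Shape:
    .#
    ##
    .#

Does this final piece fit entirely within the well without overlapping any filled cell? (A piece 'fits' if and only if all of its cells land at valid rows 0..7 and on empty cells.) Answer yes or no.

Drop 1: L rot3 at col 2 lands with bottom-row=0; cleared 0 line(s) (total 0); column heights now [0 0 3 3 0 0], max=3
Drop 2: O rot2 at col 2 lands with bottom-row=3; cleared 0 line(s) (total 0); column heights now [0 0 5 5 0 0], max=5
Drop 3: O rot3 at col 2 lands with bottom-row=5; cleared 0 line(s) (total 0); column heights now [0 0 7 7 0 0], max=7
Test piece T rot3 at col 1 (width 2): heights before test = [0 0 7 7 0 0]; fits = False

Answer: no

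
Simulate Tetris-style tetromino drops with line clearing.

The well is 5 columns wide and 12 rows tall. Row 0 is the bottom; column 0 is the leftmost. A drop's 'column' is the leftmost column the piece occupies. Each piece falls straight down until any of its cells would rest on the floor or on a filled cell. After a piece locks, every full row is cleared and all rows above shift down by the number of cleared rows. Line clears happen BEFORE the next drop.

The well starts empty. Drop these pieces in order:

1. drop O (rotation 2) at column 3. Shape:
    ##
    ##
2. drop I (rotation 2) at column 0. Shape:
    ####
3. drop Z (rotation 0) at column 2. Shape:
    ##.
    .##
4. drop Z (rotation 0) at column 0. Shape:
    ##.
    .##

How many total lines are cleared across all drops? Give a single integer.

Drop 1: O rot2 at col 3 lands with bottom-row=0; cleared 0 line(s) (total 0); column heights now [0 0 0 2 2], max=2
Drop 2: I rot2 at col 0 lands with bottom-row=2; cleared 0 line(s) (total 0); column heights now [3 3 3 3 2], max=3
Drop 3: Z rot0 at col 2 lands with bottom-row=3; cleared 0 line(s) (total 0); column heights now [3 3 5 5 4], max=5
Drop 4: Z rot0 at col 0 lands with bottom-row=5; cleared 0 line(s) (total 0); column heights now [7 7 6 5 4], max=7

Answer: 0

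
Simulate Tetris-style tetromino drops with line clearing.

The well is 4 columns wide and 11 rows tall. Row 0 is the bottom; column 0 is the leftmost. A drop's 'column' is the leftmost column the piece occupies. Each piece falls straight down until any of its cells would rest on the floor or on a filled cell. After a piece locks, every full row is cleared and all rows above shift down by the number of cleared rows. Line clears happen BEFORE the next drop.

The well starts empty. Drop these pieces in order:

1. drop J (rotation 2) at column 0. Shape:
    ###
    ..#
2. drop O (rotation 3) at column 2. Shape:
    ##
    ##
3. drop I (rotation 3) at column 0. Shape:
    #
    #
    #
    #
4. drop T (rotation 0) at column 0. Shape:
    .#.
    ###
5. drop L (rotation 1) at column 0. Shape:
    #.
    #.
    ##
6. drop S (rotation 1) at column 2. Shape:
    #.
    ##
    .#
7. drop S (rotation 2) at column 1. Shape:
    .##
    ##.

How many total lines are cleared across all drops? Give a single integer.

Drop 1: J rot2 at col 0 lands with bottom-row=0; cleared 0 line(s) (total 0); column heights now [2 2 2 0], max=2
Drop 2: O rot3 at col 2 lands with bottom-row=2; cleared 0 line(s) (total 0); column heights now [2 2 4 4], max=4
Drop 3: I rot3 at col 0 lands with bottom-row=2; cleared 0 line(s) (total 0); column heights now [6 2 4 4], max=6
Drop 4: T rot0 at col 0 lands with bottom-row=6; cleared 0 line(s) (total 0); column heights now [7 8 7 4], max=8
Drop 5: L rot1 at col 0 lands with bottom-row=8; cleared 0 line(s) (total 0); column heights now [11 9 7 4], max=11
Drop 6: S rot1 at col 2 lands with bottom-row=6; cleared 1 line(s) (total 1); column heights now [10 8 8 7], max=10
Drop 7: S rot2 at col 1 lands with bottom-row=8; cleared 0 line(s) (total 1); column heights now [10 9 10 10], max=10

Answer: 1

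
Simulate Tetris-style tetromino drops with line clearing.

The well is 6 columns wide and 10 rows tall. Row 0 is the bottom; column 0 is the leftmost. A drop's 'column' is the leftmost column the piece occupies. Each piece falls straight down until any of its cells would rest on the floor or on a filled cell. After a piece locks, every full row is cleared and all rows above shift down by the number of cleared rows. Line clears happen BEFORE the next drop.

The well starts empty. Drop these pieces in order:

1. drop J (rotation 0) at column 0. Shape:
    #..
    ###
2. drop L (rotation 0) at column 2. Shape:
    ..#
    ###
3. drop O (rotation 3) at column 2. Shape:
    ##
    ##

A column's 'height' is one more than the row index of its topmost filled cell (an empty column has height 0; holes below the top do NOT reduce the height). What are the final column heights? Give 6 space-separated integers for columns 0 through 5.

Drop 1: J rot0 at col 0 lands with bottom-row=0; cleared 0 line(s) (total 0); column heights now [2 1 1 0 0 0], max=2
Drop 2: L rot0 at col 2 lands with bottom-row=1; cleared 0 line(s) (total 0); column heights now [2 1 2 2 3 0], max=3
Drop 3: O rot3 at col 2 lands with bottom-row=2; cleared 0 line(s) (total 0); column heights now [2 1 4 4 3 0], max=4

Answer: 2 1 4 4 3 0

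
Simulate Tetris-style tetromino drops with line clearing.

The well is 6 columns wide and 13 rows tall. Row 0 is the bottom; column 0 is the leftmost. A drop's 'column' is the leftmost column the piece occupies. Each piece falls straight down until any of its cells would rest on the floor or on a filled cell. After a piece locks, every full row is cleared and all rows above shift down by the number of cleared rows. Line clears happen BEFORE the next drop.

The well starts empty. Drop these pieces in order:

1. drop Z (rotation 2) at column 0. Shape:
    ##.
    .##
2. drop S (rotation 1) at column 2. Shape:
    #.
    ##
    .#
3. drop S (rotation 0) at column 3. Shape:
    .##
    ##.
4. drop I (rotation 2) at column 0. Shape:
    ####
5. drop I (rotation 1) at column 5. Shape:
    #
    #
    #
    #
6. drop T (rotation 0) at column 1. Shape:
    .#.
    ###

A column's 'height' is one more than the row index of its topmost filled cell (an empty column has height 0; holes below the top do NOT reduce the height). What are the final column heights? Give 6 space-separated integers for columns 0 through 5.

Answer: 2 4 5 4 3 4

Derivation:
Drop 1: Z rot2 at col 0 lands with bottom-row=0; cleared 0 line(s) (total 0); column heights now [2 2 1 0 0 0], max=2
Drop 2: S rot1 at col 2 lands with bottom-row=0; cleared 0 line(s) (total 0); column heights now [2 2 3 2 0 0], max=3
Drop 3: S rot0 at col 3 lands with bottom-row=2; cleared 0 line(s) (total 0); column heights now [2 2 3 3 4 4], max=4
Drop 4: I rot2 at col 0 lands with bottom-row=3; cleared 1 line(s) (total 1); column heights now [2 2 3 3 3 0], max=3
Drop 5: I rot1 at col 5 lands with bottom-row=0; cleared 0 line(s) (total 1); column heights now [2 2 3 3 3 4], max=4
Drop 6: T rot0 at col 1 lands with bottom-row=3; cleared 0 line(s) (total 1); column heights now [2 4 5 4 3 4], max=5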